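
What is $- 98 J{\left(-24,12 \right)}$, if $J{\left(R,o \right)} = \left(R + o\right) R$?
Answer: $-28224$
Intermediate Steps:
$J{\left(R,o \right)} = R \left(R + o\right)$
$- 98 J{\left(-24,12 \right)} = - 98 \left(- 24 \left(-24 + 12\right)\right) = - 98 \left(\left(-24\right) \left(-12\right)\right) = \left(-98\right) 288 = -28224$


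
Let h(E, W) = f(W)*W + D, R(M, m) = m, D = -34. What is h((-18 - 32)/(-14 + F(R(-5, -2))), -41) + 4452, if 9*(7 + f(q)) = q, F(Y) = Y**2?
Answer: 44026/9 ≈ 4891.8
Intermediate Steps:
f(q) = -7 + q/9
h(E, W) = -34 + W*(-7 + W/9) (h(E, W) = (-7 + W/9)*W - 34 = W*(-7 + W/9) - 34 = -34 + W*(-7 + W/9))
h((-18 - 32)/(-14 + F(R(-5, -2))), -41) + 4452 = (-34 + (1/9)*(-41)*(-63 - 41)) + 4452 = (-34 + (1/9)*(-41)*(-104)) + 4452 = (-34 + 4264/9) + 4452 = 3958/9 + 4452 = 44026/9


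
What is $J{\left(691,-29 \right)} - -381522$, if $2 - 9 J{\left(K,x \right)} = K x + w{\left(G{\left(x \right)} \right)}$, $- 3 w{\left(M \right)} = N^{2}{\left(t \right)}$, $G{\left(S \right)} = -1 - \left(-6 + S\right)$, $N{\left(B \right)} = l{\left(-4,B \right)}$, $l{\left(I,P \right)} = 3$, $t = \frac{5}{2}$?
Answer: $\frac{3453742}{9} \approx 3.8375 \cdot 10^{5}$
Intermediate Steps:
$t = \frac{5}{2}$ ($t = 5 \cdot \frac{1}{2} = \frac{5}{2} \approx 2.5$)
$N{\left(B \right)} = 3$
$G{\left(S \right)} = 5 - S$
$w{\left(M \right)} = -3$ ($w{\left(M \right)} = - \frac{3^{2}}{3} = \left(- \frac{1}{3}\right) 9 = -3$)
$J{\left(K,x \right)} = \frac{5}{9} - \frac{K x}{9}$ ($J{\left(K,x \right)} = \frac{2}{9} - \frac{K x - 3}{9} = \frac{2}{9} - \frac{-3 + K x}{9} = \frac{2}{9} - \left(- \frac{1}{3} + \frac{K x}{9}\right) = \frac{5}{9} - \frac{K x}{9}$)
$J{\left(691,-29 \right)} - -381522 = \left(\frac{5}{9} - \frac{691}{9} \left(-29\right)\right) - -381522 = \left(\frac{5}{9} + \frac{20039}{9}\right) + 381522 = \frac{20044}{9} + 381522 = \frac{3453742}{9}$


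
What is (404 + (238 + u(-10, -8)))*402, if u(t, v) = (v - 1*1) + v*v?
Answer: 280194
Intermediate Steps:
u(t, v) = -1 + v + v² (u(t, v) = (v - 1) + v² = (-1 + v) + v² = -1 + v + v²)
(404 + (238 + u(-10, -8)))*402 = (404 + (238 + (-1 - 8 + (-8)²)))*402 = (404 + (238 + (-1 - 8 + 64)))*402 = (404 + (238 + 55))*402 = (404 + 293)*402 = 697*402 = 280194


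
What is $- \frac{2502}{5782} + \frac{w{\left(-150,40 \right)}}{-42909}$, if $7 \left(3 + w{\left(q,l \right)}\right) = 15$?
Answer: $- \frac{17892227}{41349973} \approx -0.4327$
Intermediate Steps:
$w{\left(q,l \right)} = - \frac{6}{7}$ ($w{\left(q,l \right)} = -3 + \frac{1}{7} \cdot 15 = -3 + \frac{15}{7} = - \frac{6}{7}$)
$- \frac{2502}{5782} + \frac{w{\left(-150,40 \right)}}{-42909} = - \frac{2502}{5782} - \frac{6}{7 \left(-42909\right)} = \left(-2502\right) \frac{1}{5782} - - \frac{2}{100121} = - \frac{1251}{2891} + \frac{2}{100121} = - \frac{17892227}{41349973}$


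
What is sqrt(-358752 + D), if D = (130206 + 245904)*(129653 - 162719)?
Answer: 2*I*sqrt(3109203003) ≈ 1.1152e+5*I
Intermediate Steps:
D = -12436453260 (D = 376110*(-33066) = -12436453260)
sqrt(-358752 + D) = sqrt(-358752 - 12436453260) = sqrt(-12436812012) = 2*I*sqrt(3109203003)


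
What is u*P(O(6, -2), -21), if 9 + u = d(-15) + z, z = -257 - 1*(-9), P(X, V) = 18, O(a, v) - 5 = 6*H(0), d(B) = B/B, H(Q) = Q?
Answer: -4608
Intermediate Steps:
d(B) = 1
O(a, v) = 5 (O(a, v) = 5 + 6*0 = 5 + 0 = 5)
z = -248 (z = -257 + 9 = -248)
u = -256 (u = -9 + (1 - 248) = -9 - 247 = -256)
u*P(O(6, -2), -21) = -256*18 = -4608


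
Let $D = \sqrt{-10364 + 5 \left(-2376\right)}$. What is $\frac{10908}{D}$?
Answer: $- \frac{5454 i \sqrt{5561}}{5561} \approx - 73.137 i$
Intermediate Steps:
$D = 2 i \sqrt{5561}$ ($D = \sqrt{-10364 - 11880} = \sqrt{-22244} = 2 i \sqrt{5561} \approx 149.14 i$)
$\frac{10908}{D} = \frac{10908}{2 i \sqrt{5561}} = 10908 \left(- \frac{i \sqrt{5561}}{11122}\right) = - \frac{5454 i \sqrt{5561}}{5561}$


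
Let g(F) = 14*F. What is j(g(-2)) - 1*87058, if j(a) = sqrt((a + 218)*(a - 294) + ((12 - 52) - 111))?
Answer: -87058 + I*sqrt(61331) ≈ -87058.0 + 247.65*I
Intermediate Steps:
j(a) = sqrt(-151 + (-294 + a)*(218 + a)) (j(a) = sqrt((218 + a)*(-294 + a) + (-40 - 111)) = sqrt((-294 + a)*(218 + a) - 151) = sqrt(-151 + (-294 + a)*(218 + a)))
j(g(-2)) - 1*87058 = sqrt(-64243 + (14*(-2))**2 - 1064*(-2)) - 1*87058 = sqrt(-64243 + (-28)**2 - 76*(-28)) - 87058 = sqrt(-64243 + 784 + 2128) - 87058 = sqrt(-61331) - 87058 = I*sqrt(61331) - 87058 = -87058 + I*sqrt(61331)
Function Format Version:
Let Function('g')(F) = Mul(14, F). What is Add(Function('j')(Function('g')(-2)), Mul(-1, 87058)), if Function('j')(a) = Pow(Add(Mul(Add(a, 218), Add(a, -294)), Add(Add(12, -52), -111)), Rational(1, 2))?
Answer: Add(-87058, Mul(I, Pow(61331, Rational(1, 2)))) ≈ Add(-87058., Mul(247.65, I))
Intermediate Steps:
Function('j')(a) = Pow(Add(-151, Mul(Add(-294, a), Add(218, a))), Rational(1, 2)) (Function('j')(a) = Pow(Add(Mul(Add(218, a), Add(-294, a)), Add(-40, -111)), Rational(1, 2)) = Pow(Add(Mul(Add(-294, a), Add(218, a)), -151), Rational(1, 2)) = Pow(Add(-151, Mul(Add(-294, a), Add(218, a))), Rational(1, 2)))
Add(Function('j')(Function('g')(-2)), Mul(-1, 87058)) = Add(Pow(Add(-64243, Pow(Mul(14, -2), 2), Mul(-76, Mul(14, -2))), Rational(1, 2)), Mul(-1, 87058)) = Add(Pow(Add(-64243, Pow(-28, 2), Mul(-76, -28)), Rational(1, 2)), -87058) = Add(Pow(Add(-64243, 784, 2128), Rational(1, 2)), -87058) = Add(Pow(-61331, Rational(1, 2)), -87058) = Add(Mul(I, Pow(61331, Rational(1, 2))), -87058) = Add(-87058, Mul(I, Pow(61331, Rational(1, 2))))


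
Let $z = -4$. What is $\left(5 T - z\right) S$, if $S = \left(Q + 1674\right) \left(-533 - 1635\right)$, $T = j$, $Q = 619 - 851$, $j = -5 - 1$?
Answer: $81282656$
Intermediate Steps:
$j = -6$
$Q = -232$ ($Q = 619 - 851 = -232$)
$T = -6$
$S = -3126256$ ($S = \left(-232 + 1674\right) \left(-533 - 1635\right) = 1442 \left(-2168\right) = -3126256$)
$\left(5 T - z\right) S = \left(5 \left(-6\right) - -4\right) \left(-3126256\right) = \left(-30 + 4\right) \left(-3126256\right) = \left(-26\right) \left(-3126256\right) = 81282656$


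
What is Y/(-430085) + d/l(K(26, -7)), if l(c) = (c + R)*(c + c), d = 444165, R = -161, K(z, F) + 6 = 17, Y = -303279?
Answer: -2533705111/18923740 ≈ -133.89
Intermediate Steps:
K(z, F) = 11 (K(z, F) = -6 + 17 = 11)
l(c) = 2*c*(-161 + c) (l(c) = (c - 161)*(c + c) = (-161 + c)*(2*c) = 2*c*(-161 + c))
Y/(-430085) + d/l(K(26, -7)) = -303279/(-430085) + 444165/((2*11*(-161 + 11))) = -303279*(-1/430085) + 444165/((2*11*(-150))) = 303279/430085 + 444165/(-3300) = 303279/430085 + 444165*(-1/3300) = 303279/430085 - 29611/220 = -2533705111/18923740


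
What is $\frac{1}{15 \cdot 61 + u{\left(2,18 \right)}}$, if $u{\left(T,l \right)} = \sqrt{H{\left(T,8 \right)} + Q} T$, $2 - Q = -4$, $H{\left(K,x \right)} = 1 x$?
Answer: $\frac{915}{837169} - \frac{2 \sqrt{14}}{837169} \approx 0.001084$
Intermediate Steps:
$H{\left(K,x \right)} = x$
$Q = 6$ ($Q = 2 - -4 = 2 + 4 = 6$)
$u{\left(T,l \right)} = T \sqrt{14}$ ($u{\left(T,l \right)} = \sqrt{8 + 6} T = \sqrt{14} T = T \sqrt{14}$)
$\frac{1}{15 \cdot 61 + u{\left(2,18 \right)}} = \frac{1}{15 \cdot 61 + 2 \sqrt{14}} = \frac{1}{915 + 2 \sqrt{14}}$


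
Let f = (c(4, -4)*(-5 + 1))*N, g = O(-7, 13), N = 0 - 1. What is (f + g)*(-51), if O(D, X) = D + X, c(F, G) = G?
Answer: 510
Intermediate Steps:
N = -1
g = 6 (g = -7 + 13 = 6)
f = -16 (f = -4*(-5 + 1)*(-1) = -4*(-4)*(-1) = 16*(-1) = -16)
(f + g)*(-51) = (-16 + 6)*(-51) = -10*(-51) = 510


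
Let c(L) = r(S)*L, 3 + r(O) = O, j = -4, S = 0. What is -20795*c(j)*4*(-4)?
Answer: 3992640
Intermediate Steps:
r(O) = -3 + O
c(L) = -3*L (c(L) = (-3 + 0)*L = -3*L)
-20795*c(j)*4*(-4) = -20795*-3*(-4)*4*(-4) = -20795*12*4*(-4) = -998160*(-4) = -20795*(-192) = 3992640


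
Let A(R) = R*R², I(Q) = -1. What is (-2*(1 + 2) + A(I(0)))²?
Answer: 49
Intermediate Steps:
A(R) = R³
(-2*(1 + 2) + A(I(0)))² = (-2*(1 + 2) + (-1)³)² = (-2*3 - 1)² = (-6 - 1)² = (-7)² = 49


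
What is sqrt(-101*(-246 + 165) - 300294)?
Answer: 3*I*sqrt(32457) ≈ 540.47*I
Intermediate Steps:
sqrt(-101*(-246 + 165) - 300294) = sqrt(-101*(-81) - 300294) = sqrt(8181 - 300294) = sqrt(-292113) = 3*I*sqrt(32457)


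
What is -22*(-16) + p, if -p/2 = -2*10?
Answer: 392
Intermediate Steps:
p = 40 (p = -(-4)*10 = -2*(-20) = 40)
-22*(-16) + p = -22*(-16) + 40 = 352 + 40 = 392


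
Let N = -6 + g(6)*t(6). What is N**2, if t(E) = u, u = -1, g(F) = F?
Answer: 144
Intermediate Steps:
t(E) = -1
N = -12 (N = -6 + 6*(-1) = -6 - 6 = -12)
N**2 = (-12)**2 = 144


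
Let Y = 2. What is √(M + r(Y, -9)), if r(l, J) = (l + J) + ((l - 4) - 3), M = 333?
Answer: √321 ≈ 17.916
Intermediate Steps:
r(l, J) = -7 + J + 2*l (r(l, J) = (J + l) + ((-4 + l) - 3) = (J + l) + (-7 + l) = -7 + J + 2*l)
√(M + r(Y, -9)) = √(333 + (-7 - 9 + 2*2)) = √(333 + (-7 - 9 + 4)) = √(333 - 12) = √321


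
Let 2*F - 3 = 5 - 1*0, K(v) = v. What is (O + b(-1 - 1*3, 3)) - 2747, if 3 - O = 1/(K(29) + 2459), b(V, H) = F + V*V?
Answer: -6777313/2488 ≈ -2724.0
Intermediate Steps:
F = 4 (F = 3/2 + (5 - 1*0)/2 = 3/2 + (5 + 0)/2 = 3/2 + (½)*5 = 3/2 + 5/2 = 4)
b(V, H) = 4 + V² (b(V, H) = 4 + V*V = 4 + V²)
O = 7463/2488 (O = 3 - 1/(29 + 2459) = 3 - 1/2488 = 7463/2488 ≈ 2.9996)
(O + b(-1 - 1*3, 3)) - 2747 = (7463/2488 + (4 + (-1 - 1*3)²)) - 2747 = (7463/2488 + (4 + (-1 - 3)²)) - 2747 = (7463/2488 + (4 + (-4)²)) - 2747 = (7463/2488 + (4 + 16)) - 2747 = (7463/2488 + 20) - 2747 = 57223/2488 - 2747 = -6777313/2488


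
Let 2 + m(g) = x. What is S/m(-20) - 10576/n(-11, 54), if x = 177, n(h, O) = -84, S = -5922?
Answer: 48334/525 ≈ 92.065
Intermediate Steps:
m(g) = 175 (m(g) = -2 + 177 = 175)
S/m(-20) - 10576/n(-11, 54) = -5922/175 - 10576/(-84) = -5922*1/175 - 10576*(-1/84) = -846/25 + 2644/21 = 48334/525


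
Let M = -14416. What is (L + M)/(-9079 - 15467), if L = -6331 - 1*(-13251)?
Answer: 3748/12273 ≈ 0.30539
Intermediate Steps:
L = 6920 (L = -6331 + 13251 = 6920)
(L + M)/(-9079 - 15467) = (6920 - 14416)/(-9079 - 15467) = -7496/(-24546) = -7496*(-1/24546) = 3748/12273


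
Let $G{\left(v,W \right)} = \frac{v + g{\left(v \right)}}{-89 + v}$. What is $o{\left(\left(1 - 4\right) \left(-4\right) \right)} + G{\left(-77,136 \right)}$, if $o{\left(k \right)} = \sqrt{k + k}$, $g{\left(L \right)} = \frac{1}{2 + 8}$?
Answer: $\frac{769}{1660} + 2 \sqrt{6} \approx 5.3622$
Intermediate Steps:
$g{\left(L \right)} = \frac{1}{10}$
$G{\left(v,W \right)} = \frac{\frac{1}{10} + v}{-89 + v}$ ($G{\left(v,W \right)} = \frac{v + \frac{1}{10}}{-89 + v} = \frac{\frac{1}{10} + v}{-89 + v}$)
$o{\left(k \right)} = \sqrt{2} \sqrt{k}$ ($o{\left(k \right)} = \sqrt{2 k} = \sqrt{2} \sqrt{k}$)
$o{\left(\left(1 - 4\right) \left(-4\right) \right)} + G{\left(-77,136 \right)} = \sqrt{2} \sqrt{\left(1 - 4\right) \left(-4\right)} + \frac{\frac{1}{10} - 77}{-89 - 77} = \sqrt{2} \sqrt{\left(-3\right) \left(-4\right)} + \frac{1}{-166} \left(- \frac{769}{10}\right) = \sqrt{2} \sqrt{12} - - \frac{769}{1660} = \sqrt{2} \cdot 2 \sqrt{3} + \frac{769}{1660} = 2 \sqrt{6} + \frac{769}{1660} = \frac{769}{1660} + 2 \sqrt{6}$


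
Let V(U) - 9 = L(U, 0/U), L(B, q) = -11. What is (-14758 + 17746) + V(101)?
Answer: 2986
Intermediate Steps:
V(U) = -2 (V(U) = 9 - 11 = -2)
(-14758 + 17746) + V(101) = (-14758 + 17746) - 2 = 2988 - 2 = 2986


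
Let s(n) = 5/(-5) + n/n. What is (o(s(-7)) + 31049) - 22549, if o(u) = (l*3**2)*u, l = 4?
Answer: 8500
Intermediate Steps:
s(n) = 0 (s(n) = 5*(-1/5) + 1 = -1 + 1 = 0)
o(u) = 36*u (o(u) = (4*3**2)*u = (4*9)*u = 36*u)
(o(s(-7)) + 31049) - 22549 = (36*0 + 31049) - 22549 = (0 + 31049) - 22549 = 31049 - 22549 = 8500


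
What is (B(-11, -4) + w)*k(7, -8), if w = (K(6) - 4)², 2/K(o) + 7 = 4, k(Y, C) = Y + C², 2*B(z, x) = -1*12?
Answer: 10082/9 ≈ 1120.2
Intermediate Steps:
B(z, x) = -6 (B(z, x) = (-1*12)/2 = (½)*(-12) = -6)
K(o) = -⅔ (K(o) = 2/(-7 + 4) = 2/(-3) = 2*(-⅓) = -⅔)
w = 196/9 (w = (-⅔ - 4)² = (-14/3)² = 196/9 ≈ 21.778)
(B(-11, -4) + w)*k(7, -8) = (-6 + 196/9)*(7 + (-8)²) = 142*(7 + 64)/9 = (142/9)*71 = 10082/9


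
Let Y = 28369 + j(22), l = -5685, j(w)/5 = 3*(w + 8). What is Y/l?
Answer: -28819/5685 ≈ -5.0693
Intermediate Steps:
j(w) = 120 + 15*w (j(w) = 5*(3*(w + 8)) = 5*(3*(8 + w)) = 5*(24 + 3*w) = 120 + 15*w)
Y = 28819 (Y = 28369 + (120 + 15*22) = 28369 + (120 + 330) = 28369 + 450 = 28819)
Y/l = 28819/(-5685) = 28819*(-1/5685) = -28819/5685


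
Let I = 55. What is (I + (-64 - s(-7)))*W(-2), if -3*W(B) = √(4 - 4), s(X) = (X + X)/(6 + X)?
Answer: 0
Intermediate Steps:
s(X) = 2*X/(6 + X) (s(X) = (2*X)/(6 + X) = 2*X/(6 + X))
W(B) = 0 (W(B) = -√(4 - 4)/3 = -√0/3 = -⅓*0 = 0)
(I + (-64 - s(-7)))*W(-2) = (55 + (-64 - 2*(-7)/(6 - 7)))*0 = (55 + (-64 - 2*(-7)/(-1)))*0 = (55 + (-64 - 2*(-7)*(-1)))*0 = (55 + (-64 - 1*14))*0 = (55 + (-64 - 14))*0 = (55 - 78)*0 = -23*0 = 0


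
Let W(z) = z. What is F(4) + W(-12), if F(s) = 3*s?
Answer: 0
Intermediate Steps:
F(4) + W(-12) = 3*4 - 12 = 12 - 12 = 0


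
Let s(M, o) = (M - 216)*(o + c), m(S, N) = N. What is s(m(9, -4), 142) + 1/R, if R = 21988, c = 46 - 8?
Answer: -870724799/21988 ≈ -39600.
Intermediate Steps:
c = 38
s(M, o) = (-216 + M)*(38 + o) (s(M, o) = (M - 216)*(o + 38) = (-216 + M)*(38 + o))
s(m(9, -4), 142) + 1/R = (-8208 - 216*142 + 38*(-4) - 4*142) + 1/21988 = (-8208 - 30672 - 152 - 568) + 1/21988 = -39600 + 1/21988 = -870724799/21988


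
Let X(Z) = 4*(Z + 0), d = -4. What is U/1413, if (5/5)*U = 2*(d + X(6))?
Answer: 40/1413 ≈ 0.028309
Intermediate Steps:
X(Z) = 4*Z
U = 40 (U = 2*(-4 + 4*6) = 2*(-4 + 24) = 2*20 = 40)
U/1413 = 40/1413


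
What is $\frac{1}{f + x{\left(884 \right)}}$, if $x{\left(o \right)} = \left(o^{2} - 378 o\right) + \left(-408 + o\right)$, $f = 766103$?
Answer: $\frac{1}{1213883} \approx 8.238 \cdot 10^{-7}$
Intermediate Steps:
$x{\left(o \right)} = -408 + o^{2} - 377 o$
$\frac{1}{f + x{\left(884 \right)}} = \frac{1}{766103 - \left(333676 - 781456\right)} = \frac{1}{766103 - -447780} = \frac{1}{766103 + 447780} = \frac{1}{1213883}$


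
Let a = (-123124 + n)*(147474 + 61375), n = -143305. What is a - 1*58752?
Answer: -55643488973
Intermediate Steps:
a = -55643430221 (a = (-123124 - 143305)*(147474 + 61375) = -266429*208849 = -55643430221)
a - 1*58752 = -55643430221 - 1*58752 = -55643430221 - 58752 = -55643488973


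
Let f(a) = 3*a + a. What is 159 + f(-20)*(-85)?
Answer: 6959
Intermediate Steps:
f(a) = 4*a
159 + f(-20)*(-85) = 159 + (4*(-20))*(-85) = 159 - 80*(-85) = 159 + 6800 = 6959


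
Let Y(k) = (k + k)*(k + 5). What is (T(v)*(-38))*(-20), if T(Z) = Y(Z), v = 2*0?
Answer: 0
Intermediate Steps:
v = 0
Y(k) = 2*k*(5 + k) (Y(k) = (2*k)*(5 + k) = 2*k*(5 + k))
T(Z) = 2*Z*(5 + Z)
(T(v)*(-38))*(-20) = ((2*0*(5 + 0))*(-38))*(-20) = ((2*0*5)*(-38))*(-20) = (0*(-38))*(-20) = 0*(-20) = 0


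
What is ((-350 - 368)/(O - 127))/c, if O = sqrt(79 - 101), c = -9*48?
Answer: -45593/3488616 - 359*I*sqrt(22)/3488616 ≈ -0.013069 - 0.00048267*I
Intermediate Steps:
c = -432
O = I*sqrt(22) (O = sqrt(-22) = I*sqrt(22) ≈ 4.6904*I)
((-350 - 368)/(O - 127))/c = ((-350 - 368)/(I*sqrt(22) - 127))/(-432) = -718/(-127 + I*sqrt(22))*(-1/432) = 359/(216*(-127 + I*sqrt(22)))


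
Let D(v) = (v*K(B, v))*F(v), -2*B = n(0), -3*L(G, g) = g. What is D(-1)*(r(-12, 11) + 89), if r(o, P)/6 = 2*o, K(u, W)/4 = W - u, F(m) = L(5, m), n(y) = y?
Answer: -220/3 ≈ -73.333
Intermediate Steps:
L(G, g) = -g/3
F(m) = -m/3
B = 0 (B = -½*0 = 0)
K(u, W) = -4*u + 4*W (K(u, W) = 4*(W - u) = -4*u + 4*W)
r(o, P) = 12*o (r(o, P) = 6*(2*o) = 12*o)
D(v) = -4*v³/3 (D(v) = (v*(-4*0 + 4*v))*(-v/3) = (v*(0 + 4*v))*(-v/3) = (v*(4*v))*(-v/3) = (4*v²)*(-v/3) = -4*v³/3)
D(-1)*(r(-12, 11) + 89) = (-4/3*(-1)³)*(12*(-12) + 89) = (-4/3*(-1))*(-144 + 89) = (4/3)*(-55) = -220/3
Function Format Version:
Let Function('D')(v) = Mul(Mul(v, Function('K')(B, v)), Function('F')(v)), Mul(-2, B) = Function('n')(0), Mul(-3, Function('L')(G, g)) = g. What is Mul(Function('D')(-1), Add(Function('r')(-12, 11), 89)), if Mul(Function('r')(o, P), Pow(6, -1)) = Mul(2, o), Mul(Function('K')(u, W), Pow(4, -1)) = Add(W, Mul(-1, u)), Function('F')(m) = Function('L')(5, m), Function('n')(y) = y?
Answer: Rational(-220, 3) ≈ -73.333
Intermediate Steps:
Function('L')(G, g) = Mul(Rational(-1, 3), g)
Function('F')(m) = Mul(Rational(-1, 3), m)
B = 0 (B = Mul(Rational(-1, 2), 0) = 0)
Function('K')(u, W) = Add(Mul(-4, u), Mul(4, W)) (Function('K')(u, W) = Mul(4, Add(W, Mul(-1, u))) = Add(Mul(-4, u), Mul(4, W)))
Function('r')(o, P) = Mul(12, o) (Function('r')(o, P) = Mul(6, Mul(2, o)) = Mul(12, o))
Function('D')(v) = Mul(Rational(-4, 3), Pow(v, 3)) (Function('D')(v) = Mul(Mul(v, Add(Mul(-4, 0), Mul(4, v))), Mul(Rational(-1, 3), v)) = Mul(Mul(v, Add(0, Mul(4, v))), Mul(Rational(-1, 3), v)) = Mul(Mul(v, Mul(4, v)), Mul(Rational(-1, 3), v)) = Mul(Mul(4, Pow(v, 2)), Mul(Rational(-1, 3), v)) = Mul(Rational(-4, 3), Pow(v, 3)))
Mul(Function('D')(-1), Add(Function('r')(-12, 11), 89)) = Mul(Mul(Rational(-4, 3), Pow(-1, 3)), Add(Mul(12, -12), 89)) = Mul(Mul(Rational(-4, 3), -1), Add(-144, 89)) = Mul(Rational(4, 3), -55) = Rational(-220, 3)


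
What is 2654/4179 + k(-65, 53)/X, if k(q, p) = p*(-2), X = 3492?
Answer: 1470799/2432178 ≈ 0.60472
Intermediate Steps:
k(q, p) = -2*p
2654/4179 + k(-65, 53)/X = 2654/4179 - 2*53/3492 = 2654*(1/4179) - 106*1/3492 = 2654/4179 - 53/1746 = 1470799/2432178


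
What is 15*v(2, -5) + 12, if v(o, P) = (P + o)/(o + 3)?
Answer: 3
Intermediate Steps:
v(o, P) = (P + o)/(3 + o)
15*v(2, -5) + 12 = 15*((-5 + 2)/(3 + 2)) + 12 = 15*(-3/5) + 12 = 15*((⅕)*(-3)) + 12 = 15*(-⅗) + 12 = -9 + 12 = 3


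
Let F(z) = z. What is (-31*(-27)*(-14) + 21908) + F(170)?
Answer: 10360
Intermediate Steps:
(-31*(-27)*(-14) + 21908) + F(170) = (-31*(-27)*(-14) + 21908) + 170 = (837*(-14) + 21908) + 170 = (-11718 + 21908) + 170 = 10190 + 170 = 10360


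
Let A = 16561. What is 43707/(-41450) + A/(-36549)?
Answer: -2283900593/1514956050 ≈ -1.5076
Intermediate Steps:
43707/(-41450) + A/(-36549) = 43707/(-41450) + 16561/(-36549) = 43707*(-1/41450) + 16561*(-1/36549) = -43707/41450 - 16561/36549 = -2283900593/1514956050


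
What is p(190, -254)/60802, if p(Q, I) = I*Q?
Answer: -24130/30401 ≈ -0.79372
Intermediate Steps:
p(190, -254)/60802 = -254*190/60802 = -48260*1/60802 = -24130/30401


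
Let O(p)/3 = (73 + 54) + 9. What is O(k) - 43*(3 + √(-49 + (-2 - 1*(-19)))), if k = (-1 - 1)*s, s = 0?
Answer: 279 - 172*I*√2 ≈ 279.0 - 243.24*I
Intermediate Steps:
k = 0 (k = (-1 - 1)*0 = -2*0 = 0)
O(p) = 408 (O(p) = 3*((73 + 54) + 9) = 3*(127 + 9) = 3*136 = 408)
O(k) - 43*(3 + √(-49 + (-2 - 1*(-19)))) = 408 - 43*(3 + √(-49 + (-2 - 1*(-19)))) = 408 - 43*(3 + √(-49 + (-2 + 19))) = 408 - 43*(3 + √(-49 + 17)) = 408 - 43*(3 + √(-32)) = 408 - 43*(3 + 4*I*√2) = 408 - (129 + 172*I*√2) = 408 + (-129 - 172*I*√2) = 279 - 172*I*√2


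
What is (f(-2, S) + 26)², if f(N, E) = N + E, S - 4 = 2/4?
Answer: 3249/4 ≈ 812.25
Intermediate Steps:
S = 9/2 (S = 4 + 2/4 = 4 + 2*(¼) = 4 + ½ = 9/2 ≈ 4.5000)
f(N, E) = E + N
(f(-2, S) + 26)² = ((9/2 - 2) + 26)² = (5/2 + 26)² = (57/2)² = 3249/4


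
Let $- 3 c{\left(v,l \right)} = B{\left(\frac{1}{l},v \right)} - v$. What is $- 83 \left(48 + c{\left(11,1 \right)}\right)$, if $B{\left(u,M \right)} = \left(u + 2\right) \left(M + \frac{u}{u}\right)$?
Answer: $- \frac{9877}{3} \approx -3292.3$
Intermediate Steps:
$B{\left(u,M \right)} = \left(1 + M\right) \left(2 + u\right)$ ($B{\left(u,M \right)} = \left(2 + u\right) \left(M + 1\right) = \left(2 + u\right) \left(1 + M\right) = \left(1 + M\right) \left(2 + u\right)$)
$c{\left(v,l \right)} = - \frac{2}{3} - \frac{v}{3} - \frac{1}{3 l} - \frac{v}{3 l}$ ($c{\left(v,l \right)} = - \frac{\left(2 + \frac{1}{l} + 2 v + \frac{v}{l}\right) - v}{3} = - \frac{2 + v + \frac{1}{l} + \frac{v}{l}}{3} = - \frac{2}{3} - \frac{v}{3} - \frac{1}{3 l} - \frac{v}{3 l}$)
$- 83 \left(48 + c{\left(11,1 \right)}\right) = - 83 \left(48 + \frac{-1 - 11 - 2 - 1 \cdot 11}{3 \cdot 1}\right) = - 83 \left(48 + \frac{1}{3} \cdot 1 \left(-1 - 11 - 2 - 11\right)\right) = - 83 \left(48 + \frac{1}{3} \cdot 1 \left(-25\right)\right) = - 83 \left(48 - \frac{25}{3}\right) = \left(-83\right) \frac{119}{3} = - \frac{9877}{3}$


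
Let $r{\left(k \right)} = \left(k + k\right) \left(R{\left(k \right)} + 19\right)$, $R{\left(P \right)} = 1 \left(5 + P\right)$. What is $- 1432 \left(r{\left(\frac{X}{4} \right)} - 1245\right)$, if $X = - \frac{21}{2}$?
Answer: $\frac{7774149}{4} \approx 1.9435 \cdot 10^{6}$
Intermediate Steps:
$R{\left(P \right)} = 5 + P$
$X = - \frac{21}{2}$ ($X = \left(-21\right) \frac{1}{2} = - \frac{21}{2} \approx -10.5$)
$r{\left(k \right)} = 2 k \left(24 + k\right)$ ($r{\left(k \right)} = \left(k + k\right) \left(\left(5 + k\right) + 19\right) = 2 k \left(24 + k\right)$)
$- 1432 \left(r{\left(\frac{X}{4} \right)} - 1245\right) = - 1432 \left(2 \left(- \frac{21}{2 \cdot 4}\right) \left(24 - \frac{21}{2 \cdot 4}\right) - 1245\right) = - 1432 \left(2 \left(\left(- \frac{21}{2}\right) \frac{1}{4}\right) \left(24 - \frac{21}{8}\right) - 1245\right) = - 1432 \left(2 \left(- \frac{21}{8}\right) \left(24 - \frac{21}{8}\right) - 1245\right) = - 1432 \left(2 \left(- \frac{21}{8}\right) \frac{171}{8} - 1245\right) = - 1432 \left(- \frac{3591}{32} - 1245\right) = \left(-1432\right) \left(- \frac{43431}{32}\right) = \frac{7774149}{4}$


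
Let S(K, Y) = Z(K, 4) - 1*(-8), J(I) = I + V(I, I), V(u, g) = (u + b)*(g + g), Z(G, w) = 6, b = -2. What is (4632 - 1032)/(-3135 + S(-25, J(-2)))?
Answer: -3600/3121 ≈ -1.1535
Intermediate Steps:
V(u, g) = 2*g*(-2 + u) (V(u, g) = (u - 2)*(g + g) = (-2 + u)*(2*g) = 2*g*(-2 + u))
J(I) = I + 2*I*(-2 + I)
S(K, Y) = 14 (S(K, Y) = 6 - 1*(-8) = 6 + 8 = 14)
(4632 - 1032)/(-3135 + S(-25, J(-2))) = (4632 - 1032)/(-3135 + 14) = 3600/(-3121) = 3600*(-1/3121) = -3600/3121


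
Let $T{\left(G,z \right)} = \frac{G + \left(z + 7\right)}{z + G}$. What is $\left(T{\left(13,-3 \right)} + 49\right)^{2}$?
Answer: $\frac{257049}{100} \approx 2570.5$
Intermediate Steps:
$T{\left(G,z \right)} = \frac{7 + G + z}{G + z}$ ($T{\left(G,z \right)} = \frac{G + \left(7 + z\right)}{G + z} = \frac{7 + G + z}{G + z}$)
$\left(T{\left(13,-3 \right)} + 49\right)^{2} = \left(\frac{7 + 13 - 3}{13 - 3} + 49\right)^{2} = \left(\frac{1}{10} \cdot 17 + 49\right)^{2} = \left(\frac{17}{10} + 49\right)^{2} = \left(\frac{507}{10}\right)^{2} = \frac{257049}{100}$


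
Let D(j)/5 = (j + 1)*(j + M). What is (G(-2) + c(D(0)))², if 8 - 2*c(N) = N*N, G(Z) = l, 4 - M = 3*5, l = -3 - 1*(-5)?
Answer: 9078169/4 ≈ 2.2695e+6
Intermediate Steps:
l = 2 (l = -3 + 5 = 2)
M = -11 (M = 4 - 3*5 = 4 - 1*15 = 4 - 15 = -11)
D(j) = 5*(1 + j)*(-11 + j) (D(j) = 5*((j + 1)*(j - 11)) = 5*((1 + j)*(-11 + j)) = 5*(1 + j)*(-11 + j))
G(Z) = 2
c(N) = 4 - N²/2 (c(N) = 4 - N*N/2 = 4 - N²/2)
(G(-2) + c(D(0)))² = (2 + (4 - (-55 - 50*0 + 5*0²)²/2))² = (2 + (4 - (-55 + 0 + 5*0)²/2))² = (2 + (4 - (-55 + 0 + 0)²/2))² = (2 + (4 - ½*(-55)²))² = (2 + (4 - ½*3025))² = (2 + (4 - 3025/2))² = (2 - 3017/2)² = (-3013/2)² = 9078169/4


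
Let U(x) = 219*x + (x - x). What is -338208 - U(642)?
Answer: -478806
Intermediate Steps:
U(x) = 219*x (U(x) = 219*x + 0 = 219*x)
-338208 - U(642) = -338208 - 219*642 = -338208 - 1*140598 = -338208 - 140598 = -478806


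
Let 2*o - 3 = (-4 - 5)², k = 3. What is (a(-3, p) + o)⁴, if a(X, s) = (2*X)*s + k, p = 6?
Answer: 6561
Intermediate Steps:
a(X, s) = 3 + 2*X*s (a(X, s) = (2*X)*s + 3 = 2*X*s + 3 = 3 + 2*X*s)
o = 42 (o = 3/2 + (-4 - 5)²/2 = 3/2 + (½)*(-9)² = 3/2 + (½)*81 = 3/2 + 81/2 = 42)
(a(-3, p) + o)⁴ = ((3 + 2*(-3)*6) + 42)⁴ = ((3 - 36) + 42)⁴ = (-33 + 42)⁴ = 9⁴ = 6561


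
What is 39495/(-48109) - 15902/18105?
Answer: -1480086293/871013445 ≈ -1.6993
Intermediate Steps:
39495/(-48109) - 15902/18105 = 39495*(-1/48109) - 15902*1/18105 = -39495/48109 - 15902/18105 = -1480086293/871013445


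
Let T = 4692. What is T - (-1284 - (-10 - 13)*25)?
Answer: 5401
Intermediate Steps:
T - (-1284 - (-10 - 13)*25) = 4692 - (-1284 - (-10 - 13)*25) = 4692 - (-1284 - (-23)*25) = 4692 - (-1284 - 1*(-575)) = 4692 - (-1284 + 575) = 4692 - 1*(-709) = 4692 + 709 = 5401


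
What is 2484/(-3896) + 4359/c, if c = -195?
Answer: -1455587/63310 ≈ -22.991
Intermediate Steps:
2484/(-3896) + 4359/c = 2484/(-3896) + 4359/(-195) = 2484*(-1/3896) + 4359*(-1/195) = -621/974 - 1453/65 = -1455587/63310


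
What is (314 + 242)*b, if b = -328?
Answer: -182368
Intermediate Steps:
(314 + 242)*b = (314 + 242)*(-328) = 556*(-328) = -182368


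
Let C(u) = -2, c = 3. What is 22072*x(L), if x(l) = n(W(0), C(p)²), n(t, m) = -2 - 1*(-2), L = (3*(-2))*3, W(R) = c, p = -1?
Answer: 0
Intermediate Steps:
W(R) = 3
L = -18 (L = -6*3 = -18)
n(t, m) = 0 (n(t, m) = -2 + 2 = 0)
x(l) = 0
22072*x(L) = 22072*0 = 0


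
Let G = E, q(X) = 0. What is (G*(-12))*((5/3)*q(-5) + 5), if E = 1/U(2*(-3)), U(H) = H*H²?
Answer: 5/18 ≈ 0.27778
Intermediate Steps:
U(H) = H³
E = -1/216 (E = 1/((2*(-3))³) = 1/((-6)³) = 1/(-216) = -1/216 ≈ -0.0046296)
G = -1/216 ≈ -0.0046296
(G*(-12))*((5/3)*q(-5) + 5) = (-1/216*(-12))*((5/3)*0 + 5) = ((5*(⅓))*0 + 5)/18 = ((5/3)*0 + 5)/18 = (0 + 5)/18 = (1/18)*5 = 5/18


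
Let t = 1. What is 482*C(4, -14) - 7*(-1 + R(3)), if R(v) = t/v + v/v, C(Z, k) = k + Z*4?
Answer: 2885/3 ≈ 961.67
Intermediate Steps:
C(Z, k) = k + 4*Z
R(v) = 1 + 1/v (R(v) = 1/v + v/v = 1/v + 1 = 1 + 1/v)
482*C(4, -14) - 7*(-1 + R(3)) = 482*(-14 + 4*4) - 7*(-1 + (1 + 3)/3) = 482*(-14 + 16) - 7*(-1 + (1/3)*4) = 482*2 - 7*(-1 + 4/3) = 964 - 7*1/3 = 964 - 7/3 = 2885/3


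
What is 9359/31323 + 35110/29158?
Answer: 686320126/456658017 ≈ 1.5029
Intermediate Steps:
9359/31323 + 35110/29158 = 9359*(1/31323) + 35110*(1/29158) = 9359/31323 + 17555/14579 = 686320126/456658017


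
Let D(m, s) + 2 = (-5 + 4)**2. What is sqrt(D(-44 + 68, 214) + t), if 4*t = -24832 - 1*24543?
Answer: 67*I*sqrt(11)/2 ≈ 111.11*I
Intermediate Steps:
D(m, s) = -1 (D(m, s) = -2 + (-5 + 4)**2 = -2 + (-1)**2 = -2 + 1 = -1)
t = -49375/4 (t = (-24832 - 1*24543)/4 = (-24832 - 24543)/4 = (1/4)*(-49375) = -49375/4 ≈ -12344.)
sqrt(D(-44 + 68, 214) + t) = sqrt(-1 - 49375/4) = sqrt(-49379/4) = 67*I*sqrt(11)/2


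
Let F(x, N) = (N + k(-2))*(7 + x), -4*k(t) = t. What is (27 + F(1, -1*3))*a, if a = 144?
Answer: 1008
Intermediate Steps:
k(t) = -t/4
F(x, N) = (1/2 + N)*(7 + x) (F(x, N) = (N - 1/4*(-2))*(7 + x) = (N + 1/2)*(7 + x) = (1/2 + N)*(7 + x))
(27 + F(1, -1*3))*a = (27 + (7/2 + (1/2)*1 + 7*(-1*3) - 1*3*1))*144 = (27 + (7/2 + 1/2 + 7*(-3) - 3*1))*144 = (27 + (7/2 + 1/2 - 21 - 3))*144 = (27 - 20)*144 = 7*144 = 1008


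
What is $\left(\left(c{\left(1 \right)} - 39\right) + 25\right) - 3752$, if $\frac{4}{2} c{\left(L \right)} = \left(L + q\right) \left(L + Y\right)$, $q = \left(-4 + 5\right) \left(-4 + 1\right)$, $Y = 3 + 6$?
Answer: $-3776$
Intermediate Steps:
$Y = 9$
$q = -3$ ($q = 1 \left(-3\right) = -3$)
$c{\left(L \right)} = \frac{\left(-3 + L\right) \left(9 + L\right)}{2}$ ($c{\left(L \right)} = \frac{\left(L - 3\right) \left(L + 9\right)}{2} = \frac{\left(-3 + L\right) \left(9 + L\right)}{2}$)
$\left(\left(c{\left(1 \right)} - 39\right) + 25\right) - 3752 = \left(\left(\left(- \frac{27}{2} + \frac{1^{2}}{2} + 3 \cdot 1\right) - 39\right) + 25\right) - 3752 = \left(\left(\left(- \frac{27}{2} + \frac{1}{2} \cdot 1 + 3\right) - 39\right) + 25\right) - 3752 = \left(\left(\left(- \frac{27}{2} + \frac{1}{2} + 3\right) - 39\right) + 25\right) - 3752 = \left(\left(-10 - 39\right) + 25\right) - 3752 = \left(-49 + 25\right) - 3752 = -24 - 3752 = -3776$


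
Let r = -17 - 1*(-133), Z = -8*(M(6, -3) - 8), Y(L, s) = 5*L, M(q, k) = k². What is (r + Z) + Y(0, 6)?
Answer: 108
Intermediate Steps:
Z = -8 (Z = -8*((-3)² - 8) = -8*(9 - 8) = -8*1 = -8)
r = 116 (r = -17 + 133 = 116)
(r + Z) + Y(0, 6) = (116 - 8) + 5*0 = 108 + 0 = 108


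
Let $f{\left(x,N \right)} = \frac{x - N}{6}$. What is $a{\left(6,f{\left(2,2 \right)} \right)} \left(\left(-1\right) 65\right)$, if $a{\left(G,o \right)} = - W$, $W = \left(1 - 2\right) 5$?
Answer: $-325$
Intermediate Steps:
$f{\left(x,N \right)} = - \frac{N}{6} + \frac{x}{6}$ ($f{\left(x,N \right)} = \left(x - N\right) \frac{1}{6} = - \frac{N}{6} + \frac{x}{6}$)
$W = -5$ ($W = \left(-1\right) 5 = -5$)
$a{\left(G,o \right)} = 5$ ($a{\left(G,o \right)} = \left(-1\right) \left(-5\right) = 5$)
$a{\left(6,f{\left(2,2 \right)} \right)} \left(\left(-1\right) 65\right) = 5 \left(\left(-1\right) 65\right) = 5 \left(-65\right) = -325$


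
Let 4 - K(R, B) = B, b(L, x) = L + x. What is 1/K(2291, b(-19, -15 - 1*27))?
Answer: 1/65 ≈ 0.015385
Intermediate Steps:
K(R, B) = 4 - B
1/K(2291, b(-19, -15 - 1*27)) = 1/(4 - (-19 + (-15 - 1*27))) = 1/(4 - (-19 + (-15 - 27))) = 1/(4 - (-19 - 42)) = 1/(4 - 1*(-61)) = 1/(4 + 61) = 1/65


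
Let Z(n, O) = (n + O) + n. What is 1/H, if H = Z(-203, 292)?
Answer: -1/114 ≈ -0.0087719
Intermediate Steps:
Z(n, O) = O + 2*n (Z(n, O) = (O + n) + n = O + 2*n)
H = -114 (H = 292 + 2*(-203) = 292 - 406 = -114)
1/H = 1/(-114) = -1/114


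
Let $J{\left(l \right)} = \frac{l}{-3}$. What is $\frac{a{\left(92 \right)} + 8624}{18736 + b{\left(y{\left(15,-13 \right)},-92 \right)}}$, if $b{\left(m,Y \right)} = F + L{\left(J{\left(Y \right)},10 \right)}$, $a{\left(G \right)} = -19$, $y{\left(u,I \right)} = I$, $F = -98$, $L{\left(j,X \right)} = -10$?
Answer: $\frac{8605}{18628} \approx 0.46194$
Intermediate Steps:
$J{\left(l \right)} = - \frac{l}{3}$ ($J{\left(l \right)} = l \left(- \frac{1}{3}\right) = - \frac{l}{3}$)
$b{\left(m,Y \right)} = -108$ ($b{\left(m,Y \right)} = -98 - 10 = -108$)
$\frac{a{\left(92 \right)} + 8624}{18736 + b{\left(y{\left(15,-13 \right)},-92 \right)}} = \frac{-19 + 8624}{18736 - 108} = \frac{8605}{18628}$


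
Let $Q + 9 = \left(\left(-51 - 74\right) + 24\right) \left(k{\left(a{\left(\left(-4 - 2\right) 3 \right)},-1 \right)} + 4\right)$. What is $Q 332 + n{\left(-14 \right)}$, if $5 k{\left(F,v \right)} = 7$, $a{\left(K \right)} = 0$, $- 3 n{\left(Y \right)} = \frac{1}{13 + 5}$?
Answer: $- \frac{49696421}{270} \approx -1.8406 \cdot 10^{5}$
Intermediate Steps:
$n{\left(Y \right)} = - \frac{1}{54}$ ($n{\left(Y \right)} = - \frac{1}{3 \left(13 + 5\right)} = - \frac{1}{3 \cdot 18} = \left(- \frac{1}{3}\right) \frac{1}{18} = - \frac{1}{54}$)
$k{\left(F,v \right)} = \frac{7}{5}$ ($k{\left(F,v \right)} = \frac{1}{5} \cdot 7 = \frac{7}{5}$)
$Q = - \frac{2772}{5}$ ($Q = -9 + \left(\left(-51 - 74\right) + 24\right) \left(\frac{7}{5} + 4\right) = -9 + \left(\left(-51 - 74\right) + 24\right) \frac{27}{5} = -9 + \left(-125 + 24\right) \frac{27}{5} = -9 - \frac{2727}{5} = - \frac{2772}{5} \approx -554.4$)
$Q 332 + n{\left(-14 \right)} = \left(- \frac{2772}{5}\right) 332 - \frac{1}{54} = - \frac{920304}{5} - \frac{1}{54} = - \frac{49696421}{270}$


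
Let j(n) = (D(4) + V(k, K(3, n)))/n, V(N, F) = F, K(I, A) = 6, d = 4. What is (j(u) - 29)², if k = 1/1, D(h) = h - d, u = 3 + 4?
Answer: 38809/49 ≈ 792.02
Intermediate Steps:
u = 7
D(h) = -4 + h (D(h) = h - 1*4 = h - 4 = -4 + h)
k = 1
j(n) = 6/n (j(n) = ((-4 + 4) + 6)/n = (0 + 6)/n = 6/n)
(j(u) - 29)² = (6/7 - 29)² = (-197/7)² = 38809/49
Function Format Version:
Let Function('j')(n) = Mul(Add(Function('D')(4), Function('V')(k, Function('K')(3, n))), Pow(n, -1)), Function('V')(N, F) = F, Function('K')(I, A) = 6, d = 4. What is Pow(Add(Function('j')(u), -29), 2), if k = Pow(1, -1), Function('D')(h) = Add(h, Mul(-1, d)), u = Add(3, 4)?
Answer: Rational(38809, 49) ≈ 792.02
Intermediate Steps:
u = 7
Function('D')(h) = Add(-4, h) (Function('D')(h) = Add(h, Mul(-1, 4)) = Add(h, -4) = Add(-4, h))
k = 1
Function('j')(n) = Mul(6, Pow(n, -1)) (Function('j')(n) = Mul(Add(Add(-4, 4), 6), Pow(n, -1)) = Mul(Add(0, 6), Pow(n, -1)) = Mul(6, Pow(n, -1)))
Pow(Add(Function('j')(u), -29), 2) = Pow(Add(Mul(6, Pow(7, -1)), -29), 2) = Pow(Add(Mul(6, Rational(1, 7)), -29), 2) = Pow(Add(Rational(6, 7), -29), 2) = Pow(Rational(-197, 7), 2) = Rational(38809, 49)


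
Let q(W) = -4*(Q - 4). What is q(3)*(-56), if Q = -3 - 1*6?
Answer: -2912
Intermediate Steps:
Q = -9 (Q = -3 - 6 = -9)
q(W) = 52 (q(W) = -4*(-9 - 4) = -4*(-13) = 52)
q(3)*(-56) = 52*(-56) = -2912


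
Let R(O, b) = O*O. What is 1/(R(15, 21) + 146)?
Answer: 1/371 ≈ 0.0026954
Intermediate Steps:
R(O, b) = O**2
1/(R(15, 21) + 146) = 1/(15**2 + 146) = 1/(225 + 146) = 1/371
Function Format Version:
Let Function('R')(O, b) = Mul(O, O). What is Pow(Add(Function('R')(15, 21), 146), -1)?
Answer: Rational(1, 371) ≈ 0.0026954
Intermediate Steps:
Function('R')(O, b) = Pow(O, 2)
Pow(Add(Function('R')(15, 21), 146), -1) = Pow(Add(Pow(15, 2), 146), -1) = Pow(Add(225, 146), -1) = Pow(371, -1) = Rational(1, 371)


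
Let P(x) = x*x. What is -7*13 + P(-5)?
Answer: -66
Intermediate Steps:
P(x) = x²
-7*13 + P(-5) = -7*13 + (-5)² = -91 + 25 = -66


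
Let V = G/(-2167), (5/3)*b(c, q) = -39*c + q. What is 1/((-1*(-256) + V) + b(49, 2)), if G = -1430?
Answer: -985/875409 ≈ -0.0011252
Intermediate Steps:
b(c, q) = -117*c/5 + 3*q/5 (b(c, q) = 3*(-39*c + q)/5 = 3*(q - 39*c)/5 = -117*c/5 + 3*q/5)
V = 130/197 (V = -1430/(-2167) = -1430*(-1/2167) = 130/197 ≈ 0.65990)
1/((-1*(-256) + V) + b(49, 2)) = 1/((-1*(-256) + 130/197) + (-117/5*49 + (3/5)*2)) = 1/((256 + 130/197) + (-5733/5 + 6/5)) = 1/(50562/197 - 5727/5) = 1/(-875409/985) = -985/875409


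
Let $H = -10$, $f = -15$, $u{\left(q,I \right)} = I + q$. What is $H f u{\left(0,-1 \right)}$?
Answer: $-150$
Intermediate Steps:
$H f u{\left(0,-1 \right)} = \left(-10\right) \left(-15\right) \left(-1 + 0\right) = 150 \left(-1\right) = -150$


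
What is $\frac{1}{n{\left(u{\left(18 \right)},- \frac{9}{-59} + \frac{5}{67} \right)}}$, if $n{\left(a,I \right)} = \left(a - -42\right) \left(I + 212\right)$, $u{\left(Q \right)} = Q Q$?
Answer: $\frac{3953}{307049844} \approx 1.2874 \cdot 10^{-5}$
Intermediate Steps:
$u{\left(Q \right)} = Q^{2}$
$n{\left(a,I \right)} = \left(42 + a\right) \left(212 + I\right)$ ($n{\left(a,I \right)} = \left(a + 42\right) \left(212 + I\right) = \left(42 + a\right) \left(212 + I\right)$)
$\frac{1}{n{\left(u{\left(18 \right)},- \frac{9}{-59} + \frac{5}{67} \right)}} = \frac{1}{8904 + 42 \left(- \frac{9}{-59} + \frac{5}{67}\right) + 212 \cdot 18^{2} + \left(- \frac{9}{-59} + \frac{5}{67}\right) 18^{2}} = \frac{1}{8904 + 42 \left(\left(-9\right) \left(- \frac{1}{59}\right) + 5 \cdot \frac{1}{67}\right) + 212 \cdot 324 + \left(\left(-9\right) \left(- \frac{1}{59}\right) + 5 \cdot \frac{1}{67}\right) 324} = \frac{1}{8904 + 42 \left(\frac{9}{59} + \frac{5}{67}\right) + 68688 + \left(\frac{9}{59} + \frac{5}{67}\right) 324} = \frac{1}{8904 + 42 \cdot \frac{898}{3953} + 68688 + \frac{898}{3953} \cdot 324} = \frac{1}{8904 + \frac{37716}{3953} + 68688 + \frac{290952}{3953}} = \frac{1}{\frac{307049844}{3953}} = \frac{3953}{307049844}$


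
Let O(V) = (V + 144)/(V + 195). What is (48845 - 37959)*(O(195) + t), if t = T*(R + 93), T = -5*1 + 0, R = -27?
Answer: -232889641/65 ≈ -3.5829e+6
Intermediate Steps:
T = -5 (T = -5 + 0 = -5)
t = -330 (t = -5*(-27 + 93) = -5*66 = -330)
O(V) = (144 + V)/(195 + V)
(48845 - 37959)*(O(195) + t) = (48845 - 37959)*((144 + 195)/(195 + 195) - 330) = 10886*(339/390 - 330) = 10886*((1/390)*339 - 330) = 10886*(113/130 - 330) = 10886*(-42787/130) = -232889641/65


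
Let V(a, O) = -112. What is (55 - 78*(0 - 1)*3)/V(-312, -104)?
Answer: -289/112 ≈ -2.5804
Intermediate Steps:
(55 - 78*(0 - 1)*3)/V(-312, -104) = (55 - 78*(0 - 1)*3)/(-112) = (55 - (-78)*3)*(-1/112) = (55 - 78*(-3))*(-1/112) = (55 + 234)*(-1/112) = 289*(-1/112) = -289/112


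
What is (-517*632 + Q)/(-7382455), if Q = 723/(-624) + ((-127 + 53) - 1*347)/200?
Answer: 1699085771/38388766000 ≈ 0.044260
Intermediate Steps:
Q = -16971/5200 (Q = 723*(-1/624) + (-74 - 347)*(1/200) = -241/208 - 421*1/200 = -241/208 - 421/200 = -16971/5200 ≈ -3.2637)
(-517*632 + Q)/(-7382455) = (-517*632 - 16971/5200)/(-7382455) = (-326744 - 16971/5200)*(-1/7382455) = -1699085771/5200*(-1/7382455) = 1699085771/38388766000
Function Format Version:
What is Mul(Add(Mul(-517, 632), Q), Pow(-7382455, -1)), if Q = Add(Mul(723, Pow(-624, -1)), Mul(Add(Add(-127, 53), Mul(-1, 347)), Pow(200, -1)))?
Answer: Rational(1699085771, 38388766000) ≈ 0.044260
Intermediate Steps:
Q = Rational(-16971, 5200) (Q = Add(Mul(723, Rational(-1, 624)), Mul(Add(-74, -347), Rational(1, 200))) = Add(Rational(-241, 208), Mul(-421, Rational(1, 200))) = Add(Rational(-241, 208), Rational(-421, 200)) = Rational(-16971, 5200) ≈ -3.2637)
Mul(Add(Mul(-517, 632), Q), Pow(-7382455, -1)) = Mul(Add(Mul(-517, 632), Rational(-16971, 5200)), Pow(-7382455, -1)) = Mul(Add(-326744, Rational(-16971, 5200)), Rational(-1, 7382455)) = Mul(Rational(-1699085771, 5200), Rational(-1, 7382455)) = Rational(1699085771, 38388766000)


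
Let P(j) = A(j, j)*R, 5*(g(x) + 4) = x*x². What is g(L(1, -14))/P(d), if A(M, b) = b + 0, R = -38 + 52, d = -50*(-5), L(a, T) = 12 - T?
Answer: 627/625 ≈ 1.0032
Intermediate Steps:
d = 250
R = 14
A(M, b) = b
g(x) = -4 + x³/5 (g(x) = -4 + (x*x²)/5 = -4 + x³/5)
P(j) = 14*j (P(j) = j*14 = 14*j)
g(L(1, -14))/P(d) = (-4 + (12 - 1*(-14))³/5)/((14*250)) = (-4 + (12 + 14)³/5)/3500 = (-4 + (⅕)*26³)*(1/3500) = (-4 + (⅕)*17576)*(1/3500) = (-4 + 17576/5)*(1/3500) = (17556/5)*(1/3500) = 627/625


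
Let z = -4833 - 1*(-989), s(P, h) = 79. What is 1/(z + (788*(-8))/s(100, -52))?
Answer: -79/309980 ≈ -0.00025486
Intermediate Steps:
z = -3844 (z = -4833 + 989 = -3844)
1/(z + (788*(-8))/s(100, -52)) = 1/(-3844 + (788*(-8))/79) = 1/(-3844 - 6304*1/79) = 1/(-3844 - 6304/79) = 1/(-309980/79) = -79/309980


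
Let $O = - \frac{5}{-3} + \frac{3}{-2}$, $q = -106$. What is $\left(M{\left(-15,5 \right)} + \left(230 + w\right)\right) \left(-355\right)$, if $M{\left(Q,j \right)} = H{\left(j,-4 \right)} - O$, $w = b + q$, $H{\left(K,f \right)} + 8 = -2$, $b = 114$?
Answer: $- \frac{485285}{6} \approx -80881.0$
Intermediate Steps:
$H{\left(K,f \right)} = -10$ ($H{\left(K,f \right)} = -8 - 2 = -10$)
$w = 8$ ($w = 114 - 106 = 8$)
$O = \frac{1}{6}$ ($O = \left(-5\right) \left(- \frac{1}{3}\right) + 3 \left(- \frac{1}{2}\right) = \frac{5}{3} - \frac{3}{2} = \frac{1}{6} \approx 0.16667$)
$M{\left(Q,j \right)} = - \frac{61}{6}$ ($M{\left(Q,j \right)} = -10 - \frac{1}{6} = - \frac{61}{6}$)
$\left(M{\left(-15,5 \right)} + \left(230 + w\right)\right) \left(-355\right) = \left(- \frac{61}{6} + \left(230 + 8\right)\right) \left(-355\right) = \left(- \frac{61}{6} + 238\right) \left(-355\right) = \frac{1367}{6} \left(-355\right) = - \frac{485285}{6}$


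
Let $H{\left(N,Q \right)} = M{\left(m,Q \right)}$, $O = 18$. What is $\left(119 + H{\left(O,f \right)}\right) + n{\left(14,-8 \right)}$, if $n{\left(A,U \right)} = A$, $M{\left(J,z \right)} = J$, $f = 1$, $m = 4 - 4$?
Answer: $133$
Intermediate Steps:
$m = 0$
$H{\left(N,Q \right)} = 0$
$\left(119 + H{\left(O,f \right)}\right) + n{\left(14,-8 \right)} = \left(119 + 0\right) + 14 = 119 + 14 = 133$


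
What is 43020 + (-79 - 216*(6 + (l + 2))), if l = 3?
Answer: 40565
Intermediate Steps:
43020 + (-79 - 216*(6 + (l + 2))) = 43020 + (-79 - 216*(6 + (3 + 2))) = 43020 + (-79 - 216*(6 + 5)) = 43020 + (-79 - 216*11) = 43020 + (-79 - 108*22) = 43020 + (-79 - 2376) = 43020 - 2455 = 40565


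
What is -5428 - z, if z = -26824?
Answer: 21396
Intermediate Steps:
-5428 - z = -5428 - 1*(-26824) = -5428 + 26824 = 21396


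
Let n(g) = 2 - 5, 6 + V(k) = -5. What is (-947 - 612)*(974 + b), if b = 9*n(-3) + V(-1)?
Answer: -1459224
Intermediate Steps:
V(k) = -11 (V(k) = -6 - 5 = -11)
n(g) = -3
b = -38 (b = 9*(-3) - 11 = -27 - 11 = -38)
(-947 - 612)*(974 + b) = (-947 - 612)*(974 - 38) = -1559*936 = -1459224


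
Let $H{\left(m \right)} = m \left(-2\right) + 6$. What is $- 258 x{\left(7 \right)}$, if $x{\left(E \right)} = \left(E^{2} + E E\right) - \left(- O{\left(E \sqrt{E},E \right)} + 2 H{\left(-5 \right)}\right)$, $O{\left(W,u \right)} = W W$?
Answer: $-105522$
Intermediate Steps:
$H{\left(m \right)} = 6 - 2 m$ ($H{\left(m \right)} = - 2 m + 6 = 6 - 2 m$)
$O{\left(W,u \right)} = W^{2}$
$x{\left(E \right)} = -32 + E^{3} + 2 E^{2}$ ($x{\left(E \right)} = \left(E^{2} + E E\right) + \left(\left(E \sqrt{E}\right)^{2} - 2 \left(6 - -10\right)\right) = \left(E^{2} + E^{2}\right) + \left(\left(E^{\frac{3}{2}}\right)^{2} - 2 \left(6 + 10\right)\right) = 2 E^{2} + \left(E^{3} - 32\right) = 2 E^{2} + \left(-32 + E^{3}\right) = -32 + E^{3} + 2 E^{2}$)
$- 258 x{\left(7 \right)} = - 258 \left(-32 + 7^{3} + 2 \cdot 7^{2}\right) = - 258 \left(-32 + 343 + 2 \cdot 49\right) = - 258 \left(-32 + 343 + 98\right) = \left(-258\right) 409 = -105522$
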